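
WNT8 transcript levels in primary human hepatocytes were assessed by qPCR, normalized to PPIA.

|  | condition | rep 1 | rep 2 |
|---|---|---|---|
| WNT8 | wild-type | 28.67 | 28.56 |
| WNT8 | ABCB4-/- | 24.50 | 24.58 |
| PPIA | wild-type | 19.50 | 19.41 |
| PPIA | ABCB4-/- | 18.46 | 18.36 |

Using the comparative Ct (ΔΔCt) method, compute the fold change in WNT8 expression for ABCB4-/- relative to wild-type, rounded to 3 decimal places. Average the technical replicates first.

8.168

Mean Ct: WNT8 wild-type 28.615; WNT8 ABCB4-/- 24.540; PPIA wild-type 19.455; PPIA ABCB4-/- 18.410
ΔCt(wild-type) = 28.615 − 19.455 = 9.160
ΔCt(ABCB4-/-) = 24.540 − 18.410 = 6.130
ΔΔCt = 6.130 − 9.160 = -3.030
Fold change = 2^(−(-3.030)) = 2^3.030 = 8.1681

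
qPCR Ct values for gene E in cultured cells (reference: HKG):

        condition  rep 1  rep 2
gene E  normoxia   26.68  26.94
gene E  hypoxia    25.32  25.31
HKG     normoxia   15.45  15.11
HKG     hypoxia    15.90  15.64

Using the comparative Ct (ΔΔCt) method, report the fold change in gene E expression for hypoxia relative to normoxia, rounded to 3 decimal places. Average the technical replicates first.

Mean Ct: gene E normoxia 26.810; gene E hypoxia 25.315; HKG normoxia 15.280; HKG hypoxia 15.770
ΔCt(normoxia) = 26.810 − 15.280 = 11.530
ΔCt(hypoxia) = 25.315 − 15.770 = 9.545
ΔΔCt = 9.545 − 11.530 = -1.985
Fold change = 2^(−(-1.985)) = 2^1.985 = 3.9586

3.959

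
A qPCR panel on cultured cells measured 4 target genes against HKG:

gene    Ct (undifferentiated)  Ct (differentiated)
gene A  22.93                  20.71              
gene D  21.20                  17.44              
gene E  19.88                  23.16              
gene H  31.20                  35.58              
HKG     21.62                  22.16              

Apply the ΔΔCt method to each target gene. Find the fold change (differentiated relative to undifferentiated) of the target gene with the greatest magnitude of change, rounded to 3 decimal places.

19.698

gene A: ΔΔCt = (20.71−22.16) − (22.93−21.62) = -1.45 − 1.31 = -2.76; fold change = 2^2.76 = 6.774
gene D: ΔΔCt = (17.44−22.16) − (21.20−21.62) = -4.72 − (-0.42) = -4.30; fold change = 2^4.30 = 19.698
gene E: ΔΔCt = (23.16−22.16) − (19.88−21.62) = 1.00 − (-1.74) = 2.74; fold change = 2^-2.74 = 0.150
gene H: ΔΔCt = (35.58−22.16) − (31.20−21.62) = 13.42 − 9.58 = 3.84; fold change = 2^-3.84 = 0.070
gene D has the largest |ΔΔCt| = 4.30.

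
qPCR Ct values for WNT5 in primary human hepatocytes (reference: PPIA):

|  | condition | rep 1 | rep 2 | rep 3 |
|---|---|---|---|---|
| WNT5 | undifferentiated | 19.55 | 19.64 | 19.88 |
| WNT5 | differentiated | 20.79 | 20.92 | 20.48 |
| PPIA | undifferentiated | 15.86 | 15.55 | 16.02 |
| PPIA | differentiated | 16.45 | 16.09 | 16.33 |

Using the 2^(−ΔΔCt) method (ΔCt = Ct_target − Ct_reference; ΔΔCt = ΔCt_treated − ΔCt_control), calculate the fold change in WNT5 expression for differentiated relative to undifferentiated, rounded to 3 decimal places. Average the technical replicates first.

Mean Ct: WNT5 undifferentiated 19.690; WNT5 differentiated 20.730; PPIA undifferentiated 15.810; PPIA differentiated 16.290
ΔCt(undifferentiated) = 19.690 − 15.810 = 3.880
ΔCt(differentiated) = 20.730 − 16.290 = 4.440
ΔΔCt = 4.440 − 3.880 = 0.560
Fold change = 2^(−0.560) = 0.6783

0.678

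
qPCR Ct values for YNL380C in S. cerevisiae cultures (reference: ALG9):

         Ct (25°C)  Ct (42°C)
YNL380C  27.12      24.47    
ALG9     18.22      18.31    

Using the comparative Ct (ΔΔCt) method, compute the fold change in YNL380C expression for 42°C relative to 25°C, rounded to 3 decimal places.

ΔCt(25°C) = 27.120 − 18.220 = 8.900
ΔCt(42°C) = 24.470 − 18.310 = 6.160
ΔΔCt = 6.160 − 8.900 = -2.740
Fold change = 2^(−(-2.740)) = 2^2.740 = 6.6807

6.681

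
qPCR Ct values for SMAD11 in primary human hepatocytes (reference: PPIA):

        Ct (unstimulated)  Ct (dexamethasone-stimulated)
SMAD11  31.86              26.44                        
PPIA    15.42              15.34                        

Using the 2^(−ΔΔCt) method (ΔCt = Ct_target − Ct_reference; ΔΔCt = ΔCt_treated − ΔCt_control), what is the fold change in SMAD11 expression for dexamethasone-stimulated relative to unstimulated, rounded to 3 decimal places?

40.504

ΔCt(unstimulated) = 31.860 − 15.420 = 16.440
ΔCt(dexamethasone-stimulated) = 26.440 − 15.340 = 11.100
ΔΔCt = 11.100 − 16.440 = -5.340
Fold change = 2^(−(-5.340)) = 2^5.340 = 40.5042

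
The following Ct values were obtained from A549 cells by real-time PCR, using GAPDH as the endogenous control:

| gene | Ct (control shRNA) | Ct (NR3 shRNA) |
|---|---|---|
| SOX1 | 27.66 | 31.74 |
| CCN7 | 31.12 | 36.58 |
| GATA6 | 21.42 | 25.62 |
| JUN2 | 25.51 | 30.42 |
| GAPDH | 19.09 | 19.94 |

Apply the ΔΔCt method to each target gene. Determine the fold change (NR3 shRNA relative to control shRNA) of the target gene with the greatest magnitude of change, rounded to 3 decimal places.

0.041

SOX1: ΔΔCt = (31.74−19.94) − (27.66−19.09) = 11.80 − 8.57 = 3.23; fold change = 2^-3.23 = 0.107
CCN7: ΔΔCt = (36.58−19.94) − (31.12−19.09) = 16.64 − 12.03 = 4.61; fold change = 2^-4.61 = 0.041
GATA6: ΔΔCt = (25.62−19.94) − (21.42−19.09) = 5.68 − 2.33 = 3.35; fold change = 2^-3.35 = 0.098
JUN2: ΔΔCt = (30.42−19.94) − (25.51−19.09) = 10.48 − 6.42 = 4.06; fold change = 2^-4.06 = 0.060
CCN7 has the largest |ΔΔCt| = 4.61.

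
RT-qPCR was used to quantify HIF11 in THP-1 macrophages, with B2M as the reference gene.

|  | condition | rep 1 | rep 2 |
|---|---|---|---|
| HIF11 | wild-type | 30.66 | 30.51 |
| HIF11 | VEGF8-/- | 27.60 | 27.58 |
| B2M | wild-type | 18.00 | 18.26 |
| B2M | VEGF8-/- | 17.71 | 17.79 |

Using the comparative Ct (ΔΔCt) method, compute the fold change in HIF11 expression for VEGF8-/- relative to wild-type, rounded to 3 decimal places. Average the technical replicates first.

6.126

Mean Ct: HIF11 wild-type 30.585; HIF11 VEGF8-/- 27.590; B2M wild-type 18.130; B2M VEGF8-/- 17.750
ΔCt(wild-type) = 30.585 − 18.130 = 12.455
ΔCt(VEGF8-/-) = 27.590 − 17.750 = 9.840
ΔΔCt = 9.840 − 12.455 = -2.615
Fold change = 2^(−(-2.615)) = 2^2.615 = 6.1262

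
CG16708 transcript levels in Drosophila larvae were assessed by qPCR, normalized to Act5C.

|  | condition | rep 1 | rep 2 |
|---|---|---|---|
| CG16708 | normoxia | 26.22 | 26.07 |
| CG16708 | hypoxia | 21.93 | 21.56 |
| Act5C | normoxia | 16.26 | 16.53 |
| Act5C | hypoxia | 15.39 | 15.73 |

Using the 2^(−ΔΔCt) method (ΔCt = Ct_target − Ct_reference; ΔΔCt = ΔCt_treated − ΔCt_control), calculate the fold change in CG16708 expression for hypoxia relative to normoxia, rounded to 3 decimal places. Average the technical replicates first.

Mean Ct: CG16708 normoxia 26.145; CG16708 hypoxia 21.745; Act5C normoxia 16.395; Act5C hypoxia 15.560
ΔCt(normoxia) = 26.145 − 16.395 = 9.750
ΔCt(hypoxia) = 21.745 − 15.560 = 6.185
ΔΔCt = 6.185 − 9.750 = -3.565
Fold change = 2^(−(-3.565)) = 2^3.565 = 11.8351

11.835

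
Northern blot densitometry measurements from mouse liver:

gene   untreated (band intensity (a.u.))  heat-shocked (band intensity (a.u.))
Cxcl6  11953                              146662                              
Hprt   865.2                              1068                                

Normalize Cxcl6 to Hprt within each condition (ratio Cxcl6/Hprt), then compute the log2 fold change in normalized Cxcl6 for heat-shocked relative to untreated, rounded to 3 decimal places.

Cxcl6/Hprt (untreated) = 11953 / 865.2 = 13.815
Cxcl6/Hprt (heat-shocked) = 146662 / 1068 = 137.32
Fold change = 137.32 / 13.815 = 9.9400
log2(9.9400) = 3.3132

3.313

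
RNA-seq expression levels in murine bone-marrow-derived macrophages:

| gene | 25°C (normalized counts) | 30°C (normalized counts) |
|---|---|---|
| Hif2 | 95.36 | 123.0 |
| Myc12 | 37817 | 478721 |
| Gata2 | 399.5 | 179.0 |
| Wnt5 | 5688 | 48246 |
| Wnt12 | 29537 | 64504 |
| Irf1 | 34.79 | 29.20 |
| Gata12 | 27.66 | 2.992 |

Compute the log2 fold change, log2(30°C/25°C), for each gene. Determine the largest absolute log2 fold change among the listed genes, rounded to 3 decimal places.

log2(123.0/95.36) = 0.367  (Hif2)
log2(478721/37817) = 3.662  (Myc12)
log2(179.0/399.5) = -1.158  (Gata2)
log2(48246/5688) = 3.084  (Wnt5)
log2(64504/29537) = 1.127  (Wnt12)
log2(29.20/34.79) = -0.253  (Irf1)
log2(2.992/27.66) = -3.209  (Gata12)
The largest magnitude belongs to Myc12.

3.662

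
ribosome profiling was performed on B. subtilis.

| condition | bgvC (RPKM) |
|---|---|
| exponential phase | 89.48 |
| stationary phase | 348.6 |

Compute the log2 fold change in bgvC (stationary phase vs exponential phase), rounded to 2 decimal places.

1.96

Fold change = 348.6 / 89.48 = 3.8958
log2(3.8958) = 1.962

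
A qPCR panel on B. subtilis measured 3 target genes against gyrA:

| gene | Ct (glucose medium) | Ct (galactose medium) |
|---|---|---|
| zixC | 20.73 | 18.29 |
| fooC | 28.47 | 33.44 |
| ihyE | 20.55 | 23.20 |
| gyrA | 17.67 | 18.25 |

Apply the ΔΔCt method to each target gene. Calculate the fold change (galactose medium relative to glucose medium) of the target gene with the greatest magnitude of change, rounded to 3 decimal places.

zixC: ΔΔCt = (18.29−18.25) − (20.73−17.67) = 0.04 − 3.06 = -3.02; fold change = 2^3.02 = 8.112
fooC: ΔΔCt = (33.44−18.25) − (28.47−17.67) = 15.19 − 10.80 = 4.39; fold change = 2^-4.39 = 0.048
ihyE: ΔΔCt = (23.20−18.25) − (20.55−17.67) = 4.95 − 2.88 = 2.07; fold change = 2^-2.07 = 0.238
fooC has the largest |ΔΔCt| = 4.39.

0.048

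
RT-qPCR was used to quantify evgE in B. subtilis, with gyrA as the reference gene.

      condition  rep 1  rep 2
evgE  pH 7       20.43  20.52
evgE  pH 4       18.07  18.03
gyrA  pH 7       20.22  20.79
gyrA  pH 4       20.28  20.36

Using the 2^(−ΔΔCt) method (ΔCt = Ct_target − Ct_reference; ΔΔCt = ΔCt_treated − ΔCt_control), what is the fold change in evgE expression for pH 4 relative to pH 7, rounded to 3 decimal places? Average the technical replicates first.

4.724

Mean Ct: evgE pH 7 20.475; evgE pH 4 18.050; gyrA pH 7 20.505; gyrA pH 4 20.320
ΔCt(pH 7) = 20.475 − 20.505 = -0.030
ΔCt(pH 4) = 18.050 − 20.320 = -2.270
ΔΔCt = -2.270 − (-0.030) = -2.240
Fold change = 2^(−(-2.240)) = 2^2.240 = 4.7240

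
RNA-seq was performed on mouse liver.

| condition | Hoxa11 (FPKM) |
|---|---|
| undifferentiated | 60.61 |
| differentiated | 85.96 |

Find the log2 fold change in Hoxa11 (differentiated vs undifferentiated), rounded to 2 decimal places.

0.50

Fold change = 85.96 / 60.61 = 1.4182
log2(1.4182) = 0.504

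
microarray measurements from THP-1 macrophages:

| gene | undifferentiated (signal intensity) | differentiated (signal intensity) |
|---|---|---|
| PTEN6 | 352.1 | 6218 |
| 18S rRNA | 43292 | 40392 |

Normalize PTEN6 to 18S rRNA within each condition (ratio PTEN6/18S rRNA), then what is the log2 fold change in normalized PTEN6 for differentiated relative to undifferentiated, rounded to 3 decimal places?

PTEN6/18S rRNA (undifferentiated) = 352.1 / 43292 = 0.0081331
PTEN6/18S rRNA (differentiated) = 6218 / 40392 = 0.15394
Fold change = 0.15394 / 0.0081331 = 18.9277
log2(18.9277) = 4.2424

4.242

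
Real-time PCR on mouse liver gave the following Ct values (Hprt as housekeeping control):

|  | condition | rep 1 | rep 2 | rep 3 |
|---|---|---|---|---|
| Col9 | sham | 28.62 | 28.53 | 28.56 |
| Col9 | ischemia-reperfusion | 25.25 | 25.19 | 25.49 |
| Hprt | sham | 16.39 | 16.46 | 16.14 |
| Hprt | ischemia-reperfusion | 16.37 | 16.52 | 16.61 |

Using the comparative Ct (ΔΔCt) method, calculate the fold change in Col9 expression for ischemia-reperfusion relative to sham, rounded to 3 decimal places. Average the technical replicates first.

Mean Ct: Col9 sham 28.570; Col9 ischemia-reperfusion 25.310; Hprt sham 16.330; Hprt ischemia-reperfusion 16.500
ΔCt(sham) = 28.570 − 16.330 = 12.240
ΔCt(ischemia-reperfusion) = 25.310 − 16.500 = 8.810
ΔΔCt = 8.810 − 12.240 = -3.430
Fold change = 2^(−(-3.430)) = 2^3.430 = 10.7779

10.778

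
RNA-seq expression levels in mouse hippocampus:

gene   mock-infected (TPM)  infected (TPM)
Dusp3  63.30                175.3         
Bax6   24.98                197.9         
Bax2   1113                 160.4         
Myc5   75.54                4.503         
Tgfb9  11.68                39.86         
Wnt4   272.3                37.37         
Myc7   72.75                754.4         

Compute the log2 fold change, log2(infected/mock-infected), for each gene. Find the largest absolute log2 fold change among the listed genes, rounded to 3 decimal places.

log2(175.3/63.30) = 1.470  (Dusp3)
log2(197.9/24.98) = 2.986  (Bax6)
log2(160.4/1113) = -2.795  (Bax2)
log2(4.503/75.54) = -4.068  (Myc5)
log2(39.86/11.68) = 1.771  (Tgfb9)
log2(37.37/272.3) = -2.865  (Wnt4)
log2(754.4/72.75) = 3.374  (Myc7)
The largest magnitude belongs to Myc5.

4.068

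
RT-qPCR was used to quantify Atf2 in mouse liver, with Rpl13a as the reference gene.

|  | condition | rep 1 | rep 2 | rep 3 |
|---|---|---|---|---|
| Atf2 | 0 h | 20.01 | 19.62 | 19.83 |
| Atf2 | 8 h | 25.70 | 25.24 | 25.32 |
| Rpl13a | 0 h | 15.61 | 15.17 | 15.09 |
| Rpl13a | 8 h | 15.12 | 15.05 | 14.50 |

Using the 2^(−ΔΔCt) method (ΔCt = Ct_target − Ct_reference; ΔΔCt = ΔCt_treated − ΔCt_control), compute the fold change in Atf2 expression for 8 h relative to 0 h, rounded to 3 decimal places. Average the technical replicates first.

Mean Ct: Atf2 0 h 19.820; Atf2 8 h 25.420; Rpl13a 0 h 15.290; Rpl13a 8 h 14.890
ΔCt(0 h) = 19.820 − 15.290 = 4.530
ΔCt(8 h) = 25.420 − 14.890 = 10.530
ΔΔCt = 10.530 − 4.530 = 6.000
Fold change = 2^(−6.000) = 0.0156

0.016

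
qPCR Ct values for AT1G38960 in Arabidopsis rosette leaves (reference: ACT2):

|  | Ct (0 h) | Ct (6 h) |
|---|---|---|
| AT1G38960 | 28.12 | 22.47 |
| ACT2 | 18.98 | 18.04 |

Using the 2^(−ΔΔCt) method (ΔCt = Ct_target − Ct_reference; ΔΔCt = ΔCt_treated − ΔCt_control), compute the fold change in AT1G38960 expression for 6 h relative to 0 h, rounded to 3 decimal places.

26.173

ΔCt(0 h) = 28.120 − 18.980 = 9.140
ΔCt(6 h) = 22.470 − 18.040 = 4.430
ΔΔCt = 4.430 − 9.140 = -4.710
Fold change = 2^(−(-4.710)) = 2^4.710 = 26.1729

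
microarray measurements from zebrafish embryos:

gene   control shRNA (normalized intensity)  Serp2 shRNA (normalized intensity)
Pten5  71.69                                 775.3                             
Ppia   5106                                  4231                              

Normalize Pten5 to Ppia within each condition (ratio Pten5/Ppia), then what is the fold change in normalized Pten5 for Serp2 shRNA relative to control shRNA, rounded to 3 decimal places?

Pten5/Ppia (control shRNA) = 71.69 / 5106 = 0.01404
Pten5/Ppia (Serp2 shRNA) = 775.3 / 4231 = 0.18324
Fold change = 0.18324 / 0.01404 = 13.0512

13.051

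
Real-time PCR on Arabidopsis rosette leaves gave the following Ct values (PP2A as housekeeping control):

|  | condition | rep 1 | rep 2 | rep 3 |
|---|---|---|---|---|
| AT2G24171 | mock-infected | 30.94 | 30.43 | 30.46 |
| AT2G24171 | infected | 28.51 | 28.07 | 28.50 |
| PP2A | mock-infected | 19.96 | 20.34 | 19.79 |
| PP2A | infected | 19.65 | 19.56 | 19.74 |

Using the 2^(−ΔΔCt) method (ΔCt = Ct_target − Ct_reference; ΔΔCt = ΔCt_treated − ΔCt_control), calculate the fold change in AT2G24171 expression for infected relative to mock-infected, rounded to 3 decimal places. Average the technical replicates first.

Mean Ct: AT2G24171 mock-infected 30.610; AT2G24171 infected 28.360; PP2A mock-infected 20.030; PP2A infected 19.650
ΔCt(mock-infected) = 30.610 − 20.030 = 10.580
ΔCt(infected) = 28.360 − 19.650 = 8.710
ΔΔCt = 8.710 − 10.580 = -1.870
Fold change = 2^(−(-1.870)) = 2^1.870 = 3.6553

3.655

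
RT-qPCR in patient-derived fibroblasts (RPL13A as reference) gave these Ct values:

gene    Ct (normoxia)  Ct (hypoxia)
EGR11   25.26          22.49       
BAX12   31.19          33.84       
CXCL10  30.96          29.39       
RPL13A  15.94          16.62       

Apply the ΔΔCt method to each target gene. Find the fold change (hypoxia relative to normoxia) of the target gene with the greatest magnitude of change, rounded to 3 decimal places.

10.928

EGR11: ΔΔCt = (22.49−16.62) − (25.26−15.94) = 5.87 − 9.32 = -3.45; fold change = 2^3.45 = 10.928
BAX12: ΔΔCt = (33.84−16.62) − (31.19−15.94) = 17.22 − 15.25 = 1.97; fold change = 2^-1.97 = 0.255
CXCL10: ΔΔCt = (29.39−16.62) − (30.96−15.94) = 12.77 − 15.02 = -2.25; fold change = 2^2.25 = 4.757
EGR11 has the largest |ΔΔCt| = 3.45.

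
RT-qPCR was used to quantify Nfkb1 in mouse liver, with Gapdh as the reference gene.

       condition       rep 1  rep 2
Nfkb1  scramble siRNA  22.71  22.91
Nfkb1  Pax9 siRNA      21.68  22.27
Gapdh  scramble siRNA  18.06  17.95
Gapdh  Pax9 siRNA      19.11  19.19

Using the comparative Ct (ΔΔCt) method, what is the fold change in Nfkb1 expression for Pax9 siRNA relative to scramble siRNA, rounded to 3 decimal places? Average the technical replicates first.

Mean Ct: Nfkb1 scramble siRNA 22.810; Nfkb1 Pax9 siRNA 21.975; Gapdh scramble siRNA 18.005; Gapdh Pax9 siRNA 19.150
ΔCt(scramble siRNA) = 22.810 − 18.005 = 4.805
ΔCt(Pax9 siRNA) = 21.975 − 19.150 = 2.825
ΔΔCt = 2.825 − 4.805 = -1.980
Fold change = 2^(−(-1.980)) = 2^1.980 = 3.9449

3.945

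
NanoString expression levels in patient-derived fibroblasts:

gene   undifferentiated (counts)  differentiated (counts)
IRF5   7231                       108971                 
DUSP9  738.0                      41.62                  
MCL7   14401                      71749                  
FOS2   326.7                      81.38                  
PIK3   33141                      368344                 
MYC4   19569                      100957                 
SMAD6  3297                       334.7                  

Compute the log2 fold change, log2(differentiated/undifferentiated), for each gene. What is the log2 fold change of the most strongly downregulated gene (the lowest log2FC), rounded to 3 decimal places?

-4.148

log2(108971/7231) = 3.914  (IRF5)
log2(41.62/738.0) = -4.148  (DUSP9)
log2(71749/14401) = 2.317  (MCL7)
log2(81.38/326.7) = -2.005  (FOS2)
log2(368344/33141) = 3.474  (PIK3)
log2(100957/19569) = 2.367  (MYC4)
log2(334.7/3297) = -3.300  (SMAD6)
DUSP9 is most strongly downregulated.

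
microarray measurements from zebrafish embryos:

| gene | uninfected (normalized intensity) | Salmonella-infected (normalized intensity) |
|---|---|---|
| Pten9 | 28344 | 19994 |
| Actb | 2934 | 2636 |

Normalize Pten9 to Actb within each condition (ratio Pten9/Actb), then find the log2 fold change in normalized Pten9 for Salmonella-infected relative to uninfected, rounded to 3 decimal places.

Pten9/Actb (uninfected) = 28344 / 2934 = 9.6605
Pten9/Actb (Salmonella-infected) = 19994 / 2636 = 7.585
Fold change = 7.585 / 9.6605 = 0.7852
log2(0.7852) = -0.3490

-0.349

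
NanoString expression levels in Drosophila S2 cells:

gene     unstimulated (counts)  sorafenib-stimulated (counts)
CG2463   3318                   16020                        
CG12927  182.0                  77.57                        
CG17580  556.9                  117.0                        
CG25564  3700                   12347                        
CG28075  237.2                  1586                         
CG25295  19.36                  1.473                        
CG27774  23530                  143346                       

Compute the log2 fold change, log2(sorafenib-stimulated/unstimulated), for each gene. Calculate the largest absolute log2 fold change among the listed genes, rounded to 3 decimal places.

3.716

log2(16020/3318) = 2.271  (CG2463)
log2(77.57/182.0) = -1.230  (CG12927)
log2(117.0/556.9) = -2.251  (CG17580)
log2(12347/3700) = 1.739  (CG25564)
log2(1586/237.2) = 2.741  (CG28075)
log2(1.473/19.36) = -3.716  (CG25295)
log2(143346/23530) = 2.607  (CG27774)
The largest magnitude belongs to CG25295.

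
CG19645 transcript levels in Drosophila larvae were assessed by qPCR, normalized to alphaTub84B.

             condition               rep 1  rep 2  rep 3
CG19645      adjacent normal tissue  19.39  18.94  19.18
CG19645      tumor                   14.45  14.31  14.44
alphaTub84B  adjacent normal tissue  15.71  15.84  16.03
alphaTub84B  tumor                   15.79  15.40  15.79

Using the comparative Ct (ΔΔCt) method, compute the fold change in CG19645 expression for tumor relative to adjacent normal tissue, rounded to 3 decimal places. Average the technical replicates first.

23.752

Mean Ct: CG19645 adjacent normal tissue 19.170; CG19645 tumor 14.400; alphaTub84B adjacent normal tissue 15.860; alphaTub84B tumor 15.660
ΔCt(adjacent normal tissue) = 19.170 − 15.860 = 3.310
ΔCt(tumor) = 14.400 − 15.660 = -1.260
ΔΔCt = -1.260 − 3.310 = -4.570
Fold change = 2^(−(-4.570)) = 2^4.570 = 23.7524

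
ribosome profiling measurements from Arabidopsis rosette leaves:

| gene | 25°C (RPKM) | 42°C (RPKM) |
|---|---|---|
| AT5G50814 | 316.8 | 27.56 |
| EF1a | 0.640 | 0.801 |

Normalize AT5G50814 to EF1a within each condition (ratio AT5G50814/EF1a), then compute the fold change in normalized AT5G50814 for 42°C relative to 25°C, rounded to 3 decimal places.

AT5G50814/EF1a (25°C) = 316.8 / 0.640 = 495
AT5G50814/EF1a (42°C) = 27.56 / 0.801 = 34.407
Fold change = 34.407 / 495 = 0.0695

0.070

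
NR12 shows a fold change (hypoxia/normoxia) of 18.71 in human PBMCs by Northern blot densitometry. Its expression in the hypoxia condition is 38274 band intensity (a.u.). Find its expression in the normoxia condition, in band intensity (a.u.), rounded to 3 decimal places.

normoxia expression = 38274 / 18.71 = 2045.644

2045.644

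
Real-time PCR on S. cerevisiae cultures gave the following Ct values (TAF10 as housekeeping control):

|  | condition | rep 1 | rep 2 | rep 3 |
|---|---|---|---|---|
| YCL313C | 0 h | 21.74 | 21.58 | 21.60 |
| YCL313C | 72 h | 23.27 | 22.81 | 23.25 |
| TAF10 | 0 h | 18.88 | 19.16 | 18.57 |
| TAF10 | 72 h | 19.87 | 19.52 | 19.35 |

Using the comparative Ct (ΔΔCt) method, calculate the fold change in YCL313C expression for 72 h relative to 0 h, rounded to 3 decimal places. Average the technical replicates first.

0.590

Mean Ct: YCL313C 0 h 21.640; YCL313C 72 h 23.110; TAF10 0 h 18.870; TAF10 72 h 19.580
ΔCt(0 h) = 21.640 − 18.870 = 2.770
ΔCt(72 h) = 23.110 − 19.580 = 3.530
ΔΔCt = 3.530 − 2.770 = 0.760
Fold change = 2^(−0.760) = 0.5905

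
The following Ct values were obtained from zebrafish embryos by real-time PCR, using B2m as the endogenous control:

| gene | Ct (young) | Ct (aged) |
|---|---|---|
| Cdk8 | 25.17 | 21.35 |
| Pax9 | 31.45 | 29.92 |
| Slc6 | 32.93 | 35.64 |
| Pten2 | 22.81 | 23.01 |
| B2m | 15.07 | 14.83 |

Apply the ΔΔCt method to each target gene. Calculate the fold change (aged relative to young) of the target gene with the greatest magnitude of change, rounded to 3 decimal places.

11.959

Cdk8: ΔΔCt = (21.35−14.83) − (25.17−15.07) = 6.52 − 10.10 = -3.58; fold change = 2^3.58 = 11.959
Pax9: ΔΔCt = (29.92−14.83) − (31.45−15.07) = 15.09 − 16.38 = -1.29; fold change = 2^1.29 = 2.445
Slc6: ΔΔCt = (35.64−14.83) − (32.93−15.07) = 20.81 − 17.86 = 2.95; fold change = 2^-2.95 = 0.129
Pten2: ΔΔCt = (23.01−14.83) − (22.81−15.07) = 8.18 − 7.74 = 0.44; fold change = 2^-0.44 = 0.737
Cdk8 has the largest |ΔΔCt| = 3.58.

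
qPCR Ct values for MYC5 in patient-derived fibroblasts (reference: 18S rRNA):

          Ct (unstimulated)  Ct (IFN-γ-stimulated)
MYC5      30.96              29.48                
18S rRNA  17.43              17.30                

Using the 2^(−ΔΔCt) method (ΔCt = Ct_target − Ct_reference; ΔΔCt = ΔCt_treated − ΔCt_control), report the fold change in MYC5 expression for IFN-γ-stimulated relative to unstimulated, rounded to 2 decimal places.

ΔCt(unstimulated) = 30.960 − 17.430 = 13.530
ΔCt(IFN-γ-stimulated) = 29.480 − 17.300 = 12.180
ΔΔCt = 12.180 − 13.530 = -1.350
Fold change = 2^(−(-1.350)) = 2^1.350 = 2.549

2.55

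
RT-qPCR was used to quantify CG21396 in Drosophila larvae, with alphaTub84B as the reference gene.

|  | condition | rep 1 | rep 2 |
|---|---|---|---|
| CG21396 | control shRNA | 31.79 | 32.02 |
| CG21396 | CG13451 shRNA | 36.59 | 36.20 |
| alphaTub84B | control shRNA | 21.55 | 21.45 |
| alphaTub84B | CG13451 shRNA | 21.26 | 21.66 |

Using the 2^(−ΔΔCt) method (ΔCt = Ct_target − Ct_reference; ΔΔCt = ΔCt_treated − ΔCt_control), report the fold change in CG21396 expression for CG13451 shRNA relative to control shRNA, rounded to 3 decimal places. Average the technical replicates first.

0.043

Mean Ct: CG21396 control shRNA 31.905; CG21396 CG13451 shRNA 36.395; alphaTub84B control shRNA 21.500; alphaTub84B CG13451 shRNA 21.460
ΔCt(control shRNA) = 31.905 − 21.500 = 10.405
ΔCt(CG13451 shRNA) = 36.395 − 21.460 = 14.935
ΔΔCt = 14.935 − 10.405 = 4.530
Fold change = 2^(−4.530) = 0.0433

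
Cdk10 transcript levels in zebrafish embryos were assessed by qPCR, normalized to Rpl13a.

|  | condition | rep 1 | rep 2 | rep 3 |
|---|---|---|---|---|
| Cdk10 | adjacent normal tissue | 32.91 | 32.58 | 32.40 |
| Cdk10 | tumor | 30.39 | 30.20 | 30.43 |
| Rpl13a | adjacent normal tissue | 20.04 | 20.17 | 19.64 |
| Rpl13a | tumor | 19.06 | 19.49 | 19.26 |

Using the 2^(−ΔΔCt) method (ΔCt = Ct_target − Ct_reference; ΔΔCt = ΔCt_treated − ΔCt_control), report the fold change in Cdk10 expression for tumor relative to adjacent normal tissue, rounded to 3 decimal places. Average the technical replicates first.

3.053

Mean Ct: Cdk10 adjacent normal tissue 32.630; Cdk10 tumor 30.340; Rpl13a adjacent normal tissue 19.950; Rpl13a tumor 19.270
ΔCt(adjacent normal tissue) = 32.630 − 19.950 = 12.680
ΔCt(tumor) = 30.340 − 19.270 = 11.070
ΔΔCt = 11.070 − 12.680 = -1.610
Fold change = 2^(−(-1.610)) = 2^1.610 = 3.0525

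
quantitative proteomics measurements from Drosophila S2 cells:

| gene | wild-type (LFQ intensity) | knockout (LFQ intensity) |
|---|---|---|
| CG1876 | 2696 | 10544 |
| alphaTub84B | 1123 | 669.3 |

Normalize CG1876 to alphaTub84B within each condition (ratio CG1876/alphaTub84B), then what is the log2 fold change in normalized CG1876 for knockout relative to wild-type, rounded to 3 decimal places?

2.714

CG1876/alphaTub84B (wild-type) = 2696 / 1123 = 2.4007
CG1876/alphaTub84B (knockout) = 10544 / 669.3 = 15.754
Fold change = 15.754 / 2.4007 = 6.5621
log2(6.5621) = 2.7142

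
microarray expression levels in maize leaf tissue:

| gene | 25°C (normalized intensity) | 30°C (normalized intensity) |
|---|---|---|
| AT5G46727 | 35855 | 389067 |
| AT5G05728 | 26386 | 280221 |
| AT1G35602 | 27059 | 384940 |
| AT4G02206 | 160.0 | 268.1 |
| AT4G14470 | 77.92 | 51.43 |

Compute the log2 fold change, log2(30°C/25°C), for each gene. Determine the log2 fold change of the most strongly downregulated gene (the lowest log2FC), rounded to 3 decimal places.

log2(389067/35855) = 3.440  (AT5G46727)
log2(280221/26386) = 3.409  (AT5G05728)
log2(384940/27059) = 3.830  (AT1G35602)
log2(268.1/160.0) = 0.745  (AT4G02206)
log2(51.43/77.92) = -0.599  (AT4G14470)
AT4G14470 is most strongly downregulated.

-0.599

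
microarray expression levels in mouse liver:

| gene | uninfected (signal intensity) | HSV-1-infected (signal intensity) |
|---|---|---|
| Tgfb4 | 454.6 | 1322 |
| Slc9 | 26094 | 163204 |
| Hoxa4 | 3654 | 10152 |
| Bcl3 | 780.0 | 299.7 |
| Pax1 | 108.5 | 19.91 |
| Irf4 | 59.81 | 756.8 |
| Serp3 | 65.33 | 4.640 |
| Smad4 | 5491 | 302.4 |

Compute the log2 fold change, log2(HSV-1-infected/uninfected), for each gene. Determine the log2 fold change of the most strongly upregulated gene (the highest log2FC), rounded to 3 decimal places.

3.661

log2(1322/454.6) = 1.540  (Tgfb4)
log2(163204/26094) = 2.645  (Slc9)
log2(10152/3654) = 1.474  (Hoxa4)
log2(299.7/780.0) = -1.380  (Bcl3)
log2(19.91/108.5) = -2.446  (Pax1)
log2(756.8/59.81) = 3.661  (Irf4)
log2(4.640/65.33) = -3.816  (Serp3)
log2(302.4/5491) = -4.183  (Smad4)
Irf4 is most strongly upregulated.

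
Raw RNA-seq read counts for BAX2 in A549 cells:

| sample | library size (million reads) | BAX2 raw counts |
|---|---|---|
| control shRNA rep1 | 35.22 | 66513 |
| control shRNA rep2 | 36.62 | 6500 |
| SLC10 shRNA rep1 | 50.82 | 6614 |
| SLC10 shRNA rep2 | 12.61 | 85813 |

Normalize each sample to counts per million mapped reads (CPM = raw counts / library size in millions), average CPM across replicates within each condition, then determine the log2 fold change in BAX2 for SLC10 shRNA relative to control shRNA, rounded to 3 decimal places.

CPM(control shRNA rep1) = 66513 / 35.22 = 1888.5009
CPM(control shRNA rep2) = 6500 / 36.62 = 177.4986
CPM(SLC10 shRNA rep1) = 6614 / 50.82 = 130.1456
CPM(SLC10 shRNA rep2) = 85813 / 12.61 = 6805.1546
mean CPM(control shRNA) = 1032.9997; mean CPM(SLC10 shRNA) = 3467.6501
Fold change = 3467.6501 / 1032.9997 = 3.35687
log2(3.35687) = 1.7471

1.747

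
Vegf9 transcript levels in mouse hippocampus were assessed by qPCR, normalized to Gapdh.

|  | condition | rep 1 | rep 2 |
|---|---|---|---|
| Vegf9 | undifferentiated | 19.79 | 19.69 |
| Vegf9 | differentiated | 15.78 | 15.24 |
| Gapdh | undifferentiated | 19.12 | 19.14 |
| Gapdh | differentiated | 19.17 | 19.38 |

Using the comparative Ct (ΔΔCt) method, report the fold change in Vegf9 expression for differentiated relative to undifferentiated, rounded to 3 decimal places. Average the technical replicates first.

Mean Ct: Vegf9 undifferentiated 19.740; Vegf9 differentiated 15.510; Gapdh undifferentiated 19.130; Gapdh differentiated 19.275
ΔCt(undifferentiated) = 19.740 − 19.130 = 0.610
ΔCt(differentiated) = 15.510 − 19.275 = -3.765
ΔΔCt = -3.765 − 0.610 = -4.375
Fold change = 2^(−(-4.375)) = 2^4.375 = 20.7494

20.749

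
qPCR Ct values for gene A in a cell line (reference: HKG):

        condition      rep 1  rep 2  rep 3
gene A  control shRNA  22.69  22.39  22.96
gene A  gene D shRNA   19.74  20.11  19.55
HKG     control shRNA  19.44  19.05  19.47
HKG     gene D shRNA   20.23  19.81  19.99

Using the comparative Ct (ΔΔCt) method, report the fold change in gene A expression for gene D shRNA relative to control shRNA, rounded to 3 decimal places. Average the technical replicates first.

Mean Ct: gene A control shRNA 22.680; gene A gene D shRNA 19.800; HKG control shRNA 19.320; HKG gene D shRNA 20.010
ΔCt(control shRNA) = 22.680 − 19.320 = 3.360
ΔCt(gene D shRNA) = 19.800 − 20.010 = -0.210
ΔΔCt = -0.210 − 3.360 = -3.570
Fold change = 2^(−(-3.570)) = 2^3.570 = 11.8762

11.876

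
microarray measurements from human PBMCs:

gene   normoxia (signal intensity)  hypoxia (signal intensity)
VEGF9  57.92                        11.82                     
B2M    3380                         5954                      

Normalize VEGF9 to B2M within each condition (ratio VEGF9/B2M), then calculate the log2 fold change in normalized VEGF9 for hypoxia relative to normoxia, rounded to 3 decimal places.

-3.110

VEGF9/B2M (normoxia) = 57.92 / 3380 = 0.017136
VEGF9/B2M (hypoxia) = 11.82 / 5954 = 0.0019852
Fold change = 0.0019852 / 0.017136 = 0.1159
log2(0.1159) = -3.1097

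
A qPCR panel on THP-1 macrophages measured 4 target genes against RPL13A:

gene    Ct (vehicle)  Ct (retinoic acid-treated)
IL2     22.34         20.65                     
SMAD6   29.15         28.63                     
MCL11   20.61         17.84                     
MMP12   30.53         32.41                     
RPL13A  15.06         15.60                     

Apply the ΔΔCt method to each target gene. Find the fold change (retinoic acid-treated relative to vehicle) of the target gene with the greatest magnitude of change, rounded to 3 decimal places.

9.918

IL2: ΔΔCt = (20.65−15.60) − (22.34−15.06) = 5.05 − 7.28 = -2.23; fold change = 2^2.23 = 4.691
SMAD6: ΔΔCt = (28.63−15.60) − (29.15−15.06) = 13.03 − 14.09 = -1.06; fold change = 2^1.06 = 2.085
MCL11: ΔΔCt = (17.84−15.60) − (20.61−15.06) = 2.24 − 5.55 = -3.31; fold change = 2^3.31 = 9.918
MMP12: ΔΔCt = (32.41−15.60) − (30.53−15.06) = 16.81 − 15.47 = 1.34; fold change = 2^-1.34 = 0.395
MCL11 has the largest |ΔΔCt| = 3.31.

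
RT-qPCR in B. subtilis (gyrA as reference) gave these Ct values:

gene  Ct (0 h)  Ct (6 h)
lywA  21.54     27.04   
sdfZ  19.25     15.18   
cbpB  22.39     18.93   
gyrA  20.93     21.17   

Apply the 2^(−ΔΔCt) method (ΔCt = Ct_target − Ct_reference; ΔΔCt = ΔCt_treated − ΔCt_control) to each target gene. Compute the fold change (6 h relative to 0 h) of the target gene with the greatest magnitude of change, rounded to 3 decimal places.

0.026

lywA: ΔΔCt = (27.04−21.17) − (21.54−20.93) = 5.87 − 0.61 = 5.26; fold change = 2^-5.26 = 0.026
sdfZ: ΔΔCt = (15.18−21.17) − (19.25−20.93) = -5.99 − (-1.68) = -4.31; fold change = 2^4.31 = 19.835
cbpB: ΔΔCt = (18.93−21.17) − (22.39−20.93) = -2.24 − 1.46 = -3.70; fold change = 2^3.70 = 12.996
lywA has the largest |ΔΔCt| = 5.26.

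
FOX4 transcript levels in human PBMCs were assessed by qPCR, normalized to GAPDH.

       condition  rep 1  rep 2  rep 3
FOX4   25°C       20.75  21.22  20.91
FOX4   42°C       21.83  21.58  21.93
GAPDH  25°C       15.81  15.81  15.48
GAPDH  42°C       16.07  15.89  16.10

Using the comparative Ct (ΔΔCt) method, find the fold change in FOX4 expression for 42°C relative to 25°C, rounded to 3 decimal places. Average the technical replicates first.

Mean Ct: FOX4 25°C 20.960; FOX4 42°C 21.780; GAPDH 25°C 15.700; GAPDH 42°C 16.020
ΔCt(25°C) = 20.960 − 15.700 = 5.260
ΔCt(42°C) = 21.780 − 16.020 = 5.760
ΔΔCt = 5.760 − 5.260 = 0.500
Fold change = 2^(−0.500) = 0.7071

0.707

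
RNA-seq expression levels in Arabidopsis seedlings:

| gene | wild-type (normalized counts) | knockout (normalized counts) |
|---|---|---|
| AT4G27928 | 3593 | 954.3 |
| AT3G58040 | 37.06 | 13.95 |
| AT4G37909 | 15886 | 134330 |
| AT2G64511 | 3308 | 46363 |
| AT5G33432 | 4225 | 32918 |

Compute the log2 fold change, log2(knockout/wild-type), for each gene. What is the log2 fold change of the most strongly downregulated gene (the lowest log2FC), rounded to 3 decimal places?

log2(954.3/3593) = -1.913  (AT4G27928)
log2(13.95/37.06) = -1.410  (AT3G58040)
log2(134330/15886) = 3.080  (AT4G37909)
log2(46363/3308) = 3.809  (AT2G64511)
log2(32918/4225) = 2.962  (AT5G33432)
AT4G27928 is most strongly downregulated.

-1.913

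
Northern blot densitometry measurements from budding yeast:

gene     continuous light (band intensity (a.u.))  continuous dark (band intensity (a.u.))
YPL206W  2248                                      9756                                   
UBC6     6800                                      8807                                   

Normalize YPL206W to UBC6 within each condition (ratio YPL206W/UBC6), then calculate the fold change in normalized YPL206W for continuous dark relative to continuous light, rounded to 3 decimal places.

YPL206W/UBC6 (continuous light) = 2248 / 6800 = 0.33059
YPL206W/UBC6 (continuous dark) = 9756 / 8807 = 1.1078
Fold change = 1.1078 / 0.33059 = 3.3509

3.351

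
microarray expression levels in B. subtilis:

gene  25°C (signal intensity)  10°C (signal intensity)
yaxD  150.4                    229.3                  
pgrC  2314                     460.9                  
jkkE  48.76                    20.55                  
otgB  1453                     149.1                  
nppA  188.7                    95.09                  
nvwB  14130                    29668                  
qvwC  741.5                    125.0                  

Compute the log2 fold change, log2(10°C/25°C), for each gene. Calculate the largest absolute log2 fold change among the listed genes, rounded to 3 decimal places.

3.285

log2(229.3/150.4) = 0.608  (yaxD)
log2(460.9/2314) = -2.328  (pgrC)
log2(20.55/48.76) = -1.247  (jkkE)
log2(149.1/1453) = -3.285  (otgB)
log2(95.09/188.7) = -0.989  (nppA)
log2(29668/14130) = 1.070  (nvwB)
log2(125.0/741.5) = -2.569  (qvwC)
The largest magnitude belongs to otgB.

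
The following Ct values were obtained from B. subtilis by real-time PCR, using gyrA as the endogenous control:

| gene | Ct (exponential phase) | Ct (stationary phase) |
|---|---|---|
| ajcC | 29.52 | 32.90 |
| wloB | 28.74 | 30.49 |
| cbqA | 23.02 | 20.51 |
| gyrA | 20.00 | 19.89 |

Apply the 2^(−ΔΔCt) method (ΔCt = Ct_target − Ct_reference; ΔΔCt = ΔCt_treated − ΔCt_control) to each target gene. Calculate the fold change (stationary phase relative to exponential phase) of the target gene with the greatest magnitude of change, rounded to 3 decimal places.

ajcC: ΔΔCt = (32.90−19.89) − (29.52−20.00) = 13.01 − 9.52 = 3.49; fold change = 2^-3.49 = 0.089
wloB: ΔΔCt = (30.49−19.89) − (28.74−20.00) = 10.60 − 8.74 = 1.86; fold change = 2^-1.86 = 0.275
cbqA: ΔΔCt = (20.51−19.89) − (23.02−20.00) = 0.62 − 3.02 = -2.40; fold change = 2^2.40 = 5.278
ajcC has the largest |ΔΔCt| = 3.49.

0.089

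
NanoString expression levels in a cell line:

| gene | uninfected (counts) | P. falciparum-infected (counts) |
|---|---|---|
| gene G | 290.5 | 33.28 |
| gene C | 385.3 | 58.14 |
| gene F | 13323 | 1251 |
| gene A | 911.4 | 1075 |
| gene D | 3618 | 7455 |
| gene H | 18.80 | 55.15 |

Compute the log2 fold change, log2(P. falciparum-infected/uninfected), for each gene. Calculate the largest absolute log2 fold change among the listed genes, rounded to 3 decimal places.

log2(33.28/290.5) = -3.126  (gene G)
log2(58.14/385.3) = -2.728  (gene C)
log2(1251/13323) = -3.413  (gene F)
log2(1075/911.4) = 0.238  (gene A)
log2(7455/3618) = 1.043  (gene D)
log2(55.15/18.80) = 1.553  (gene H)
The largest magnitude belongs to gene F.

3.413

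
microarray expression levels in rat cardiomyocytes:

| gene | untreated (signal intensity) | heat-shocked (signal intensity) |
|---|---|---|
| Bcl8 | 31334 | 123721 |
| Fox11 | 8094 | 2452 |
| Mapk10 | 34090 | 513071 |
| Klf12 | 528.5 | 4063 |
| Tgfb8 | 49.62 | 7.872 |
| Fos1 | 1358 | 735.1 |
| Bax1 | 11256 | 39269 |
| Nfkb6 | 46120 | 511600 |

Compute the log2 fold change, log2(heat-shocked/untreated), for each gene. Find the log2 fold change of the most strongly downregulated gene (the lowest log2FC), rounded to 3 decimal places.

-2.656

log2(123721/31334) = 1.981  (Bcl8)
log2(2452/8094) = -1.723  (Fox11)
log2(513071/34090) = 3.912  (Mapk10)
log2(4063/528.5) = 2.943  (Klf12)
log2(7.872/49.62) = -2.656  (Tgfb8)
log2(735.1/1358) = -0.885  (Fos1)
log2(39269/11256) = 1.803  (Bax1)
log2(511600/46120) = 3.472  (Nfkb6)
Tgfb8 is most strongly downregulated.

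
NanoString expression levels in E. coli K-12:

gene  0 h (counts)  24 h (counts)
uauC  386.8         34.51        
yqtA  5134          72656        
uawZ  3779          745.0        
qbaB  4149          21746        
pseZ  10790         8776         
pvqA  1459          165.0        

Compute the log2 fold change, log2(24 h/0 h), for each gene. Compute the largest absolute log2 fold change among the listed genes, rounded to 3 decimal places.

log2(34.51/386.8) = -3.487  (uauC)
log2(72656/5134) = 3.823  (yqtA)
log2(745.0/3779) = -2.343  (uawZ)
log2(21746/4149) = 2.390  (qbaB)
log2(8776/10790) = -0.298  (pseZ)
log2(165.0/1459) = -3.144  (pvqA)
The largest magnitude belongs to yqtA.

3.823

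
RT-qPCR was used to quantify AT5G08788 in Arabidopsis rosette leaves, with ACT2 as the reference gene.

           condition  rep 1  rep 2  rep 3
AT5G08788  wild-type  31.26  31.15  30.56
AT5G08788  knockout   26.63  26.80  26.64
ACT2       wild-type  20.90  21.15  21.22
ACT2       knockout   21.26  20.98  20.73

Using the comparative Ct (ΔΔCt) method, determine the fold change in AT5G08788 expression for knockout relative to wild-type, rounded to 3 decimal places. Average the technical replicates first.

Mean Ct: AT5G08788 wild-type 30.990; AT5G08788 knockout 26.690; ACT2 wild-type 21.090; ACT2 knockout 20.990
ΔCt(wild-type) = 30.990 − 21.090 = 9.900
ΔCt(knockout) = 26.690 − 20.990 = 5.700
ΔΔCt = 5.700 − 9.900 = -4.200
Fold change = 2^(−(-4.200)) = 2^4.200 = 18.3792

18.379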